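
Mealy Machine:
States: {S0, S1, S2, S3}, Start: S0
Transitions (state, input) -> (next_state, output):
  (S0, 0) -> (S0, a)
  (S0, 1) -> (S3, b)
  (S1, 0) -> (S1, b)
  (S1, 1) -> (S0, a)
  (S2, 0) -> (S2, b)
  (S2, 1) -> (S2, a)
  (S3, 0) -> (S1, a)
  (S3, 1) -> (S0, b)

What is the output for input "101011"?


Step-by-step:
  (S0, 1) -> (S3, b)
  (S3, 0) -> (S1, a)
  (S1, 1) -> (S0, a)
  (S0, 0) -> (S0, a)
  (S0, 1) -> (S3, b)
  (S3, 1) -> (S0, b)

"baaabb"


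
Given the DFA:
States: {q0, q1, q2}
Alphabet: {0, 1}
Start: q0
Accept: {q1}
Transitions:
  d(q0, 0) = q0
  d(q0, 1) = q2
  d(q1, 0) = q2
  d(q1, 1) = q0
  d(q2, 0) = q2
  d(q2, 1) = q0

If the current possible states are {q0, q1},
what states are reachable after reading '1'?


Apply transition on '1' from each current state:
  d(q0, 1) = q2
  d(q1, 1) = q0

{q0, q2}


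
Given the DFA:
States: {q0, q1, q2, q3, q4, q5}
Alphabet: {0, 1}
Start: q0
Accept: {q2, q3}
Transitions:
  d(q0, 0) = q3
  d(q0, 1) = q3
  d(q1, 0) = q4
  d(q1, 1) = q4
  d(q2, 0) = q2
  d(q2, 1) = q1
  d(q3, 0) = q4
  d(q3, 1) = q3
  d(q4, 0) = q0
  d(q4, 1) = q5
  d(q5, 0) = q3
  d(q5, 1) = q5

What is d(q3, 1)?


Looking up transition d(q3, 1)

q3


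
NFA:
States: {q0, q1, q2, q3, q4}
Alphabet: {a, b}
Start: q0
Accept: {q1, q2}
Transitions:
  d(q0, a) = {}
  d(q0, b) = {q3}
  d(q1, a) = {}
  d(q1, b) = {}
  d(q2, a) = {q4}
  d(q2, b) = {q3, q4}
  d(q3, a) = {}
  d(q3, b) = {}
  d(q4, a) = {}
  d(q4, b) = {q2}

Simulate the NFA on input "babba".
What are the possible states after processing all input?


Start: {q0}
  --b--> {q3}
  --a--> {}
  --b--> {}
  --b--> {}
  --a--> {}

{} (empty set, no valid transitions)


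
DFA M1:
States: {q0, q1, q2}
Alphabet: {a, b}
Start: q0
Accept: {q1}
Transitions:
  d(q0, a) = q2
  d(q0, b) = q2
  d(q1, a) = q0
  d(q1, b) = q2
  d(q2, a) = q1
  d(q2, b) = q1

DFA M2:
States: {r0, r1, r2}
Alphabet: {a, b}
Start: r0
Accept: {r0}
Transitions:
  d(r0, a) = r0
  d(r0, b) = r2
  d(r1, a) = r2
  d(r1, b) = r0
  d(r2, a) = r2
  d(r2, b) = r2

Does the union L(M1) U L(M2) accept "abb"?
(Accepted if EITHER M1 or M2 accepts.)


M1: final=q2 accepted=False
M2: final=r2 accepted=False

No, union rejects (neither accepts)


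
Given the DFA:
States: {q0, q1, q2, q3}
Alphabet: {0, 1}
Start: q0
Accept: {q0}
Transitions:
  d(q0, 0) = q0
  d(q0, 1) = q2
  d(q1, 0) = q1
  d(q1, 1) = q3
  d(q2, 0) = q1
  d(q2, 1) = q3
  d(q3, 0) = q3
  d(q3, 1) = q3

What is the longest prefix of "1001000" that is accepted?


Run the DFA, marking each prefix where the state is accepting:
  "" -> q0 [accept]
  "1" -> q2 [reject]
  "10" -> q1 [reject]
  "100" -> q1 [reject]
  "1001" -> q3 [reject]
  "10010" -> q3 [reject]
  "100100" -> q3 [reject]
  "1001000" -> q3 [reject]

""


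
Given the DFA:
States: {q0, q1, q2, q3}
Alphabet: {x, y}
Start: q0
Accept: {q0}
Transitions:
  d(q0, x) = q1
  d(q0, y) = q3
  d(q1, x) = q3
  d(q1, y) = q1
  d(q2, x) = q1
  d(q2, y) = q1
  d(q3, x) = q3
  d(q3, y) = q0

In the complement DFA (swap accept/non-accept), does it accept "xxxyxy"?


Trace: q0 -> q1 -> q3 -> q3 -> q0 -> q1 -> q1
Final: q1
Original accept: {q0}
Complement: q1 is not in original accept

Yes, complement accepts (original rejects)


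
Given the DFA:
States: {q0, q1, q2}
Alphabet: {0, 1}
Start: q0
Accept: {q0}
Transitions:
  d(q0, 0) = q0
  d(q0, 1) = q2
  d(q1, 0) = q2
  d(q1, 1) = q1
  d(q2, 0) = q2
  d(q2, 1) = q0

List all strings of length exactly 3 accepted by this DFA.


All strings of length 3: 8 total
Accepted: 4

"000", "011", "101", "110"


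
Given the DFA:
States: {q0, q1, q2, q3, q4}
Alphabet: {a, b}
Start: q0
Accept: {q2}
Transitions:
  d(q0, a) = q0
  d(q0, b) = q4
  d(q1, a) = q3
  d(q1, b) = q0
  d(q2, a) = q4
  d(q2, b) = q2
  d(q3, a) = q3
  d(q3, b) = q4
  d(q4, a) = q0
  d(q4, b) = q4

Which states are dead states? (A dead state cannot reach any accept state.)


Forward reachability from each state:
  q0 -> reaches {q0, q4}, no accept state (dead)
  q1 -> reaches {q0, q1, q3, q4}, no accept state (dead)
  q2 -> reaches accept state q2 (live)
  q3 -> reaches {q0, q3, q4}, no accept state (dead)
  q4 -> reaches {q0, q4}, no accept state (dead)

{q0, q1, q3, q4}


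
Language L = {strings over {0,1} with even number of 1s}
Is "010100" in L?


count('1') = 2; 2 mod 2 = 0

Yes, "010100" is in L


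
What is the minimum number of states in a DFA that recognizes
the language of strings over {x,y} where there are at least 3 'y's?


States: count = 0, 1, ..., 2, and a final '>= 3' state.
Total: 3 + 1 = 4. Accept = '>= 3' state.

4


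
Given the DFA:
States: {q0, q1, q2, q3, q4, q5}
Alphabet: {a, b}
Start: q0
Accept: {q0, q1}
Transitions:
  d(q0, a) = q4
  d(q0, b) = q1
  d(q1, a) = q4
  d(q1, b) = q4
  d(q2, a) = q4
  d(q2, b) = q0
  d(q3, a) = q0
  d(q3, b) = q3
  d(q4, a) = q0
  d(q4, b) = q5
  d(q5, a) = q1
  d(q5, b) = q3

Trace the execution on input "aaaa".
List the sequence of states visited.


Input: aaaa
d(q0, a) = q4
d(q4, a) = q0
d(q0, a) = q4
d(q4, a) = q0


q0 -> q4 -> q0 -> q4 -> q0


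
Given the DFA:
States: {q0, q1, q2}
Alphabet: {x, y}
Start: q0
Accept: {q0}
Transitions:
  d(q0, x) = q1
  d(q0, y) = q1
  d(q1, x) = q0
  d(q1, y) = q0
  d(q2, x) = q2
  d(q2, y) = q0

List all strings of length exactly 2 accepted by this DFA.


All strings of length 2: 4 total
Accepted: 4

"xx", "xy", "yx", "yy"


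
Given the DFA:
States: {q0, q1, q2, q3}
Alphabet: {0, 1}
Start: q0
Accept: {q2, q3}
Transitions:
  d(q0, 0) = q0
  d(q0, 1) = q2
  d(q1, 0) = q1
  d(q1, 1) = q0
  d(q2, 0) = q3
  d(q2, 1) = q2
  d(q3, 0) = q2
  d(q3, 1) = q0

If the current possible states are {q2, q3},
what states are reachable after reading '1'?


Apply transition on '1' from each current state:
  d(q2, 1) = q2
  d(q3, 1) = q0

{q0, q2}


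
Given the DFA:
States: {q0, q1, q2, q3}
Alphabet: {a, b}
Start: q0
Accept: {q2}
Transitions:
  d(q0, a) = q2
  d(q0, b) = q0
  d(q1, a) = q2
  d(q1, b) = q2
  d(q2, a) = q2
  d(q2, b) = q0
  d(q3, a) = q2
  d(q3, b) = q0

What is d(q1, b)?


Looking up transition d(q1, b)

q2


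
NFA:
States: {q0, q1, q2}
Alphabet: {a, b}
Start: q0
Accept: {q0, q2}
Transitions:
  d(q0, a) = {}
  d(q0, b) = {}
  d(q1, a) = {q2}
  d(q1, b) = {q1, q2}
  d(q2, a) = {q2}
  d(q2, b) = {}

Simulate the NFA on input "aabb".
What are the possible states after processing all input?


Start: {q0}
  --a--> {}
  --a--> {}
  --b--> {}
  --b--> {}

{} (empty set, no valid transitions)


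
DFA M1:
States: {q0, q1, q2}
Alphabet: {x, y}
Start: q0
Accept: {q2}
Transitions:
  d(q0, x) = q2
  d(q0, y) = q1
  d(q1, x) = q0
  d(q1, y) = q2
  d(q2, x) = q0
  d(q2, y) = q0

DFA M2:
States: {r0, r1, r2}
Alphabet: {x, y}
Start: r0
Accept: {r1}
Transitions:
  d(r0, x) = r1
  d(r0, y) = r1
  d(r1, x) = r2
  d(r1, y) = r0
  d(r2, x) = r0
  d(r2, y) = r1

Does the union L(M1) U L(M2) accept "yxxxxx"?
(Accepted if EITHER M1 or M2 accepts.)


M1: final=q0 accepted=False
M2: final=r0 accepted=False

No, union rejects (neither accepts)


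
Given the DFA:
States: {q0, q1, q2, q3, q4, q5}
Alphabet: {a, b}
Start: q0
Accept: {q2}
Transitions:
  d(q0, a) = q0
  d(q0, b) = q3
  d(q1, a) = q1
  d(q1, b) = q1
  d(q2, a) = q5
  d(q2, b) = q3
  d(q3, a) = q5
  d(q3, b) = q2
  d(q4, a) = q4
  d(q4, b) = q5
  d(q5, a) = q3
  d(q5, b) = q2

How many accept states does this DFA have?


Accept states listed: {q2}
Counting: q2(1)

1


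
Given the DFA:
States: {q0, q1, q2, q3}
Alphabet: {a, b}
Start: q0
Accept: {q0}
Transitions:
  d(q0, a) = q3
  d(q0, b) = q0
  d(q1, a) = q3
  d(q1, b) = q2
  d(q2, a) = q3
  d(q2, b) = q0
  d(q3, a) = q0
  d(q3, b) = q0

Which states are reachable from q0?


BFS from q0:
  layer 0: {q0}
  layer 1: {q3}

{q0, q3}


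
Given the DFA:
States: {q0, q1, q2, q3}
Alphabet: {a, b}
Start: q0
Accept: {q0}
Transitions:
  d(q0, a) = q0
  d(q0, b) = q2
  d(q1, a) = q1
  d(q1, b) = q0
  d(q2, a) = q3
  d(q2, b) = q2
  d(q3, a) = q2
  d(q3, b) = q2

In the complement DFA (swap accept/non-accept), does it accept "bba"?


Trace: q0 -> q2 -> q2 -> q3
Final: q3
Original accept: {q0}
Complement: q3 is not in original accept

Yes, complement accepts (original rejects)


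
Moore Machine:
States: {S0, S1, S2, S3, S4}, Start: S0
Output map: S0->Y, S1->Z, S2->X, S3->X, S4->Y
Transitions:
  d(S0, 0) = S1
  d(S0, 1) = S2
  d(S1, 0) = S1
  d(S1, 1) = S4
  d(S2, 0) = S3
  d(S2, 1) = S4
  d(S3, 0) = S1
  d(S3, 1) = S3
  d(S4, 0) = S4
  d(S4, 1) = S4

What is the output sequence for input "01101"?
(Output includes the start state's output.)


Start: S0 (output Y)
  --0--> S1 (output Z)
  --1--> S4 (output Y)
  --1--> S4 (output Y)
  --0--> S4 (output Y)
  --1--> S4 (output Y)

"YZYYYY"


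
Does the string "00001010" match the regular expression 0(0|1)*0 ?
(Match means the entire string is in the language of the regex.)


|string| = 8; first = '0'; last = '0'

Yes, "00001010" matches 0(0|1)*0


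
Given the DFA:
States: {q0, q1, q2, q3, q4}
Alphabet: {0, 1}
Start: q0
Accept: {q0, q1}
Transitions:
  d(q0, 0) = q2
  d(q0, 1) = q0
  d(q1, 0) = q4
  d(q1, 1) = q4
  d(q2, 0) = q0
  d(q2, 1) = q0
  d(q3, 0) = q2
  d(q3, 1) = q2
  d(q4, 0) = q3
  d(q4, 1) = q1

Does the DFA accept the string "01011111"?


Trace: q0 -> q2 -> q0 -> q2 -> q0 -> q0 -> q0 -> q0 -> q0
Final state: q0
Accept states: {q0, q1}

Yes, accepted (final state q0 is an accept state)


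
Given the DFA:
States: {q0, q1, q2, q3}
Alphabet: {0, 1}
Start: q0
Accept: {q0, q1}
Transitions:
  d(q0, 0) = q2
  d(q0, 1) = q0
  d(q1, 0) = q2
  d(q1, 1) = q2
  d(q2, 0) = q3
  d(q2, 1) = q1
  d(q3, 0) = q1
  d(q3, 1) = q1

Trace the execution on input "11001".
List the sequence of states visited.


Input: 11001
d(q0, 1) = q0
d(q0, 1) = q0
d(q0, 0) = q2
d(q2, 0) = q3
d(q3, 1) = q1


q0 -> q0 -> q0 -> q2 -> q3 -> q1


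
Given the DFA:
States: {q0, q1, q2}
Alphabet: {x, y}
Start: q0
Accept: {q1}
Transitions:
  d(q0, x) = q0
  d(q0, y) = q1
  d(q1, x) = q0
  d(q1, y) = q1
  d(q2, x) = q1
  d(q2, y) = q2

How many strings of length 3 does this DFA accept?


Enumerating all length-3 strings:
  "xxx" -> q0 [reject]
  "xxy" -> q1 [accept]
  "xyx" -> q0 [reject]
  "xyy" -> q1 [accept]
  "yxx" -> q0 [reject]
  "yxy" -> q1 [accept]
  "yyx" -> q0 [reject]
  "yyy" -> q1 [accept]

4 out of 8


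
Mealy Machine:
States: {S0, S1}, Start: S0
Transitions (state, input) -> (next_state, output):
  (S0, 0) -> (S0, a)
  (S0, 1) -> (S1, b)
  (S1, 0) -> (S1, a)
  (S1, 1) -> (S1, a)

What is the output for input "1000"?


Step-by-step:
  (S0, 1) -> (S1, b)
  (S1, 0) -> (S1, a)
  (S1, 0) -> (S1, a)
  (S1, 0) -> (S1, a)

"baaa"


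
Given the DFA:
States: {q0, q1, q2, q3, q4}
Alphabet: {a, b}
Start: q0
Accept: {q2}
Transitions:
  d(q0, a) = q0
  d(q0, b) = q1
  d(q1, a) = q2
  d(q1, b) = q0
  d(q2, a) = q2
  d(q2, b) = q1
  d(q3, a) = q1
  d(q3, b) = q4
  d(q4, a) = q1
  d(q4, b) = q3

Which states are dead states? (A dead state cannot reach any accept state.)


Forward reachability from each state:
  q0 -> reaches accept state q2 (live)
  q1 -> reaches accept state q2 (live)
  q2 -> reaches accept state q2 (live)
  q3 -> reaches accept state q2 (live)
  q4 -> reaches accept state q2 (live)

None (all states can reach an accept state)


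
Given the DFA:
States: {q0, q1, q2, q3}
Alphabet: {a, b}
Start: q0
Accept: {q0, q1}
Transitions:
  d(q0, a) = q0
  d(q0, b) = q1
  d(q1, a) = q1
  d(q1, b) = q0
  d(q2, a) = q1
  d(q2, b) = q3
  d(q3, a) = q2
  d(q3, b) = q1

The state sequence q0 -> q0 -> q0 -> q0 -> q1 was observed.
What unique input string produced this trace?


Trace back each transition to find the symbol:
  q0 --[a]--> q0
  q0 --[a]--> q0
  q0 --[a]--> q0
  q0 --[b]--> q1

"aaab"


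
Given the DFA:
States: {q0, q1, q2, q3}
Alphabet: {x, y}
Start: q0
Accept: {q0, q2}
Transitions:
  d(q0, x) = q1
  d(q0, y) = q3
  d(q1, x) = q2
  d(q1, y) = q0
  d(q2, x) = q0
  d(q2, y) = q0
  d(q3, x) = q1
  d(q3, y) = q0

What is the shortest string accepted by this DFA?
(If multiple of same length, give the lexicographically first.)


BFS by string length (lex-first path to each state shown):
  len 0: q0<-""
Found accept state at length 0.

"" (empty string)


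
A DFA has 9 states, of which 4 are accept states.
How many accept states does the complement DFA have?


Complement swaps accept and non-accept states.
9 - 4 = 5

5


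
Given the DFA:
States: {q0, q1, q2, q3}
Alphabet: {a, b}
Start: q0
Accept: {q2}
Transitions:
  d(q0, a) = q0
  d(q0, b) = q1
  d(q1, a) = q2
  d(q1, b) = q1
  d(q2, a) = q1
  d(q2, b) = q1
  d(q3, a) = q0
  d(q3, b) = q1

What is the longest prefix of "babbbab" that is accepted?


Run the DFA, marking each prefix where the state is accepting:
  "" -> q0 [reject]
  "b" -> q1 [reject]
  "ba" -> q2 [accept]
  "bab" -> q1 [reject]
  "babb" -> q1 [reject]
  "babbb" -> q1 [reject]
  "babbba" -> q2 [accept]
  "babbbab" -> q1 [reject]

"babbba"


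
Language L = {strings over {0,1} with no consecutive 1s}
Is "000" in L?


'11' does not occur

Yes, "000" is in L


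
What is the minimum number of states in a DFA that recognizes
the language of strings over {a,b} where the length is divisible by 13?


States track (length) mod 13.
Need 13 states: one per remainder 0..12; accept = remainder 0.

13


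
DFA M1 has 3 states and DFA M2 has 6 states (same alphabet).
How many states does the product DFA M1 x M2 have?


Product construction pairs every M1 state with every M2 state.
3 * 6 = 18

18


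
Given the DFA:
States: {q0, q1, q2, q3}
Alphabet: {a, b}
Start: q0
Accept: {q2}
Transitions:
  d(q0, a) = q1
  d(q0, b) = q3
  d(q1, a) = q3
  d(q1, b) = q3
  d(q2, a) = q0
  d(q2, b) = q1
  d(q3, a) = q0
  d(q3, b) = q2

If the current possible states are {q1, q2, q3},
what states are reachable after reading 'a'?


Apply transition on 'a' from each current state:
  d(q1, a) = q3
  d(q2, a) = q0
  d(q3, a) = q0

{q0, q3}


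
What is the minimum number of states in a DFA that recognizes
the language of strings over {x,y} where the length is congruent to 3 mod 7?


States track (length) mod 7.
Need 7 states: one per remainder 0..6; accept = remainder 3.

7


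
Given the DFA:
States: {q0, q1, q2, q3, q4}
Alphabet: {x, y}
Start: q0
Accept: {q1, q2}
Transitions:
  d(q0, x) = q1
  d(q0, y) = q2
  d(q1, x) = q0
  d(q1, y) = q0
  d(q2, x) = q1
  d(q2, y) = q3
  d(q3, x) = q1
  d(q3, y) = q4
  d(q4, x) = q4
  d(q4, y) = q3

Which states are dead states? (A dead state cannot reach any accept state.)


Forward reachability from each state:
  q0 -> reaches accept state q1 (live)
  q1 -> reaches accept state q1 (live)
  q2 -> reaches accept state q1 (live)
  q3 -> reaches accept state q1 (live)
  q4 -> reaches accept state q1 (live)

None (all states can reach an accept state)


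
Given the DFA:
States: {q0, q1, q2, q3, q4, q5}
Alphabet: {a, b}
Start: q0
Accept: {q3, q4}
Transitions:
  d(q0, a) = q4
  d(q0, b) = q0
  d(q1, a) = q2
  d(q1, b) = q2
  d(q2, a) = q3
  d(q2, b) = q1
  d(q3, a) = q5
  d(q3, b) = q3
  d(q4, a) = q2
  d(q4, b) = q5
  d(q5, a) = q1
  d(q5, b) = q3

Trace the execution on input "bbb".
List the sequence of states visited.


Input: bbb
d(q0, b) = q0
d(q0, b) = q0
d(q0, b) = q0


q0 -> q0 -> q0 -> q0


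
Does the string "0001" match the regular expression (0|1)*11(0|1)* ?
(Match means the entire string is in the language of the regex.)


|string| = 4; first = '0'; last = '1'

No, "0001" does not match (0|1)*11(0|1)*


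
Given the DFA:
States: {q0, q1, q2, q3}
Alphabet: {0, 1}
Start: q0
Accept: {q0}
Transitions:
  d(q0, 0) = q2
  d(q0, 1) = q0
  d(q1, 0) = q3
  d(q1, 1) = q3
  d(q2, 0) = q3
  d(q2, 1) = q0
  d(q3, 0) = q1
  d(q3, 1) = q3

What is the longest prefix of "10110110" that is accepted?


Run the DFA, marking each prefix where the state is accepting:
  "" -> q0 [accept]
  "1" -> q0 [accept]
  "10" -> q2 [reject]
  "101" -> q0 [accept]
  "1011" -> q0 [accept]
  "10110" -> q2 [reject]
  "101101" -> q0 [accept]
  "1011011" -> q0 [accept]
  "10110110" -> q2 [reject]

"1011011"


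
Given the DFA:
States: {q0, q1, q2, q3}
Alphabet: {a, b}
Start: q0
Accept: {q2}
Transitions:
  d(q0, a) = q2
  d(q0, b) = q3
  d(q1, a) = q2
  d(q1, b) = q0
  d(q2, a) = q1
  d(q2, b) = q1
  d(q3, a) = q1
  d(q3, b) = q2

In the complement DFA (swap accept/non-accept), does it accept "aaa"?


Trace: q0 -> q2 -> q1 -> q2
Final: q2
Original accept: {q2}
Complement: q2 is in original accept

No, complement rejects (original accepts)


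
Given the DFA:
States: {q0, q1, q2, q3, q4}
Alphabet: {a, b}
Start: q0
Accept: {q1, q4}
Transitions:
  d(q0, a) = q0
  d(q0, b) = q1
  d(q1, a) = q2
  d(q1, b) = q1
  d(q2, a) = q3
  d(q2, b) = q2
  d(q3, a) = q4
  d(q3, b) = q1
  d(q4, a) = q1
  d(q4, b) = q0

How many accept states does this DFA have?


Accept states listed: {q1, q4}
Counting: q1(1) q4(2)

2


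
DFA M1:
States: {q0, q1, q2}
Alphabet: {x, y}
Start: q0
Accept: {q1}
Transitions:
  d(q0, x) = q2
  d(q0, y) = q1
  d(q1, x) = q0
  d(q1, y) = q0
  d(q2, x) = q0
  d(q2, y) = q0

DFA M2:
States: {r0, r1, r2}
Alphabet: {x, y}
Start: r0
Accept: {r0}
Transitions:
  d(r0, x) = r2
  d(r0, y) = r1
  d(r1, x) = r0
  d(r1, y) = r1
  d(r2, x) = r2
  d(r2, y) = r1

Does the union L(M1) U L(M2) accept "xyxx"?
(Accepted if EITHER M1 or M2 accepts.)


M1: final=q0 accepted=False
M2: final=r2 accepted=False

No, union rejects (neither accepts)


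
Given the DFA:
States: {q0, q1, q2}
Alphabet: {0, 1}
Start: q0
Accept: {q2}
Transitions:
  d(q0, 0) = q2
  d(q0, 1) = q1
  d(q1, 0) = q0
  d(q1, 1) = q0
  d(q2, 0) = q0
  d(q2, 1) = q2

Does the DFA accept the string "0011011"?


Trace: q0 -> q2 -> q0 -> q1 -> q0 -> q2 -> q2 -> q2
Final state: q2
Accept states: {q2}

Yes, accepted (final state q2 is an accept state)


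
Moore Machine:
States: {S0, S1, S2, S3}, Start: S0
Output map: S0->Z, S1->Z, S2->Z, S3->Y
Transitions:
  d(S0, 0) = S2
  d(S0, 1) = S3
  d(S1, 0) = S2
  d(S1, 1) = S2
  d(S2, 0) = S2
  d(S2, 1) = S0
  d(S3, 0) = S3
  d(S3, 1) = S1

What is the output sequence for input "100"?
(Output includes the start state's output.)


Start: S0 (output Z)
  --1--> S3 (output Y)
  --0--> S3 (output Y)
  --0--> S3 (output Y)

"ZYYY"


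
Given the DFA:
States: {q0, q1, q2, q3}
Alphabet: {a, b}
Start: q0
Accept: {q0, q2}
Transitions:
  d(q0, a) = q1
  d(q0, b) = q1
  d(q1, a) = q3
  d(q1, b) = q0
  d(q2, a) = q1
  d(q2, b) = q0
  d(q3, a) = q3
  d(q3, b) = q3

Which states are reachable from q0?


BFS from q0:
  layer 0: {q0}
  layer 1: {q1}
  layer 2: {q3}

{q0, q1, q3}


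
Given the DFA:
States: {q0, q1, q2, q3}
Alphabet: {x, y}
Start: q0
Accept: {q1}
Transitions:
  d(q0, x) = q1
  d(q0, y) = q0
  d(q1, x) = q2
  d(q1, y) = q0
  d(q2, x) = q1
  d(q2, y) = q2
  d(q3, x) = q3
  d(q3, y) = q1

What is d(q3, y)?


Looking up transition d(q3, y)

q1


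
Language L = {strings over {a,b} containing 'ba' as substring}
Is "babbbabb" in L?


'ba' occurs at index 0

Yes, "babbbabb" is in L


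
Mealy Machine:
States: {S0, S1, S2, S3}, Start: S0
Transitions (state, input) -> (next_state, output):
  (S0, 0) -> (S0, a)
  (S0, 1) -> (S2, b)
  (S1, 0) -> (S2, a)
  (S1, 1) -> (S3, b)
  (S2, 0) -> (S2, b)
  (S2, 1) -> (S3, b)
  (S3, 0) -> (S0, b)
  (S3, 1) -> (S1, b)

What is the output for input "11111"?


Step-by-step:
  (S0, 1) -> (S2, b)
  (S2, 1) -> (S3, b)
  (S3, 1) -> (S1, b)
  (S1, 1) -> (S3, b)
  (S3, 1) -> (S1, b)

"bbbbb"


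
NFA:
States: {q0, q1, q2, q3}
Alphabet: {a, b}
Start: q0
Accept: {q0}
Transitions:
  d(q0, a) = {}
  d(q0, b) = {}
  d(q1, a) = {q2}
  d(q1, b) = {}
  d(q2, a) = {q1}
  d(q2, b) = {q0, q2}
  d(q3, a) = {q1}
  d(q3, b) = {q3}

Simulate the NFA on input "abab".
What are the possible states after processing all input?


Start: {q0}
  --a--> {}
  --b--> {}
  --a--> {}
  --b--> {}

{} (empty set, no valid transitions)


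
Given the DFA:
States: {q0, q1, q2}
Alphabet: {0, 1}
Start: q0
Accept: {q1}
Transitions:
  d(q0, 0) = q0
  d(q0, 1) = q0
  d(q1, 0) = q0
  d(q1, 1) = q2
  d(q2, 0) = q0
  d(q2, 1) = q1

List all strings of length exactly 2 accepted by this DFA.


All strings of length 2: 4 total
Accepted: 0

None


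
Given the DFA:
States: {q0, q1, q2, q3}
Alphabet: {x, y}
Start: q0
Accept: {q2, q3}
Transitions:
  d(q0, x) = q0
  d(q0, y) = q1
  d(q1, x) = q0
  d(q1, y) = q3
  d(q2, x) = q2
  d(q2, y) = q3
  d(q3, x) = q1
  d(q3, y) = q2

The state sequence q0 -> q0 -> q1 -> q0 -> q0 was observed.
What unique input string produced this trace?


Trace back each transition to find the symbol:
  q0 --[x]--> q0
  q0 --[y]--> q1
  q1 --[x]--> q0
  q0 --[x]--> q0

"xyxx"


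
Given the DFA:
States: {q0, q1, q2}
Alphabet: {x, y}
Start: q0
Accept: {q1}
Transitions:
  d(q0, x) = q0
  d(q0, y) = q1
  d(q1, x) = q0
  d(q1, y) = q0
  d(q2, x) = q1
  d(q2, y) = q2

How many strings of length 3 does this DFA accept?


Enumerating all length-3 strings:
  "xxx" -> q0 [reject]
  "xxy" -> q1 [accept]
  "xyx" -> q0 [reject]
  "xyy" -> q0 [reject]
  "yxx" -> q0 [reject]
  "yxy" -> q1 [accept]
  "yyx" -> q0 [reject]
  "yyy" -> q1 [accept]

3 out of 8


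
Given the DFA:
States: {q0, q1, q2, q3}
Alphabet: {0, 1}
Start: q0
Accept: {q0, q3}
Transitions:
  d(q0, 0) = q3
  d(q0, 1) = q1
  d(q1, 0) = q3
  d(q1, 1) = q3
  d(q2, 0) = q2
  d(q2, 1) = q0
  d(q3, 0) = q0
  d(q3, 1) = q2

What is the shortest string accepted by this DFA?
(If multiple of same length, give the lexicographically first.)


BFS by string length (lex-first path to each state shown):
  len 0: q0<-""
Found accept state at length 0.

"" (empty string)


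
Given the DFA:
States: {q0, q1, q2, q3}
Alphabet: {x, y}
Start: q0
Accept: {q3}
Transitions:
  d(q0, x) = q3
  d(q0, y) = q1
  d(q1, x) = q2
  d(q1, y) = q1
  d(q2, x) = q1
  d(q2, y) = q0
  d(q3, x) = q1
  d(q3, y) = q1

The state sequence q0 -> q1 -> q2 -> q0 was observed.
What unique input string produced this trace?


Trace back each transition to find the symbol:
  q0 --[y]--> q1
  q1 --[x]--> q2
  q2 --[y]--> q0

"yxy"


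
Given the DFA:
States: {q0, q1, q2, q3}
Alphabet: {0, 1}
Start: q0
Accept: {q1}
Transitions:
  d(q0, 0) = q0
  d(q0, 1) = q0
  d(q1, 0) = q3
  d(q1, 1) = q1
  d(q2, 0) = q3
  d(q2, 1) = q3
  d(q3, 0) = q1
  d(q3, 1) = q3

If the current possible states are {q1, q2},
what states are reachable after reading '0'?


Apply transition on '0' from each current state:
  d(q1, 0) = q3
  d(q2, 0) = q3

{q3}


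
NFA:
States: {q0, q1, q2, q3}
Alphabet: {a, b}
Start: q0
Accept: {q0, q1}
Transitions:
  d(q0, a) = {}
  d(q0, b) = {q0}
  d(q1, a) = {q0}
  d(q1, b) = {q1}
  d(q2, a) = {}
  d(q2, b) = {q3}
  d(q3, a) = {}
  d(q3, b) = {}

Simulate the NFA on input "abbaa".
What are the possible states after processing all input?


Start: {q0}
  --a--> {}
  --b--> {}
  --b--> {}
  --a--> {}
  --a--> {}

{} (empty set, no valid transitions)


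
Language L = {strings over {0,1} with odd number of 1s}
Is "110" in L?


count('1') = 2; 2 mod 2 = 0

No, "110" is not in L


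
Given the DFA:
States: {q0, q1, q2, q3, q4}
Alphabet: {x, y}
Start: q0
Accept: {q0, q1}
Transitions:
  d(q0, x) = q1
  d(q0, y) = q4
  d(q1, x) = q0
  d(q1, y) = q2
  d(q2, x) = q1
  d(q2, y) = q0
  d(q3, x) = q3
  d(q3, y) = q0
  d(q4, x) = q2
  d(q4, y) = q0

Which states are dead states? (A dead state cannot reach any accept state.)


Forward reachability from each state:
  q0 -> reaches accept state q0 (live)
  q1 -> reaches accept state q0 (live)
  q2 -> reaches accept state q0 (live)
  q3 -> reaches accept state q0 (live)
  q4 -> reaches accept state q0 (live)

None (all states can reach an accept state)


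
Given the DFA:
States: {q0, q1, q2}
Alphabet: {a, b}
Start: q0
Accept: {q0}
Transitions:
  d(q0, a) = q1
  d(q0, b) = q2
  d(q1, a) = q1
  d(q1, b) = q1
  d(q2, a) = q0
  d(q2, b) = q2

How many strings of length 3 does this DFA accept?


Enumerating all length-3 strings:
  "aaa" -> q1 [reject]
  "aab" -> q1 [reject]
  "aba" -> q1 [reject]
  "abb" -> q1 [reject]
  "baa" -> q1 [reject]
  "bab" -> q2 [reject]
  "bba" -> q0 [accept]
  "bbb" -> q2 [reject]

1 out of 8


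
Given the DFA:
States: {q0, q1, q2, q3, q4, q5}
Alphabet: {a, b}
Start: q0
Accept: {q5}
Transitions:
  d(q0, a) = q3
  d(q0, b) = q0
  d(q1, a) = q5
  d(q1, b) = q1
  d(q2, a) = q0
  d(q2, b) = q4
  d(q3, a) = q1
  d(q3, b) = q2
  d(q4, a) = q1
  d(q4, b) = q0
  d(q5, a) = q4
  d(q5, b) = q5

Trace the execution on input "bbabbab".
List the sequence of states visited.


Input: bbabbab
d(q0, b) = q0
d(q0, b) = q0
d(q0, a) = q3
d(q3, b) = q2
d(q2, b) = q4
d(q4, a) = q1
d(q1, b) = q1


q0 -> q0 -> q0 -> q3 -> q2 -> q4 -> q1 -> q1


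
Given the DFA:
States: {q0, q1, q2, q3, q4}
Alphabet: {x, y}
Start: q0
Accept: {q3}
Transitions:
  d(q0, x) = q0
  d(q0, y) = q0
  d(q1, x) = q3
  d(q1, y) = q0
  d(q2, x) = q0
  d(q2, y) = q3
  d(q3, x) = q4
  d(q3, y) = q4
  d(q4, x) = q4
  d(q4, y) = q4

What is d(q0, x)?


Looking up transition d(q0, x)

q0


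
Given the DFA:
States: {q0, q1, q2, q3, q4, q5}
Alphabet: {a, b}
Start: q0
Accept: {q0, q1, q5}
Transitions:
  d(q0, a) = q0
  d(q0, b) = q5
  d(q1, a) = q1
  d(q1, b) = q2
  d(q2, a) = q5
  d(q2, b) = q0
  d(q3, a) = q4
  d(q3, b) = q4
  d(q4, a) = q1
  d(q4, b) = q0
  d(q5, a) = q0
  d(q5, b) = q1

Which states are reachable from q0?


BFS from q0:
  layer 0: {q0}
  layer 1: {q5}
  layer 2: {q1}
  layer 3: {q2}

{q0, q1, q2, q5}


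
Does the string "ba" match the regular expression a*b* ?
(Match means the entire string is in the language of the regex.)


|string| = 2; first = 'b'; last = 'a'

No, "ba" does not match a*b*


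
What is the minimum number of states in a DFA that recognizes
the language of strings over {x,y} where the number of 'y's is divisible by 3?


States track (count of 'y') mod 3.
Need 3 states: one per remainder 0..2; accept = remainder 0.

3


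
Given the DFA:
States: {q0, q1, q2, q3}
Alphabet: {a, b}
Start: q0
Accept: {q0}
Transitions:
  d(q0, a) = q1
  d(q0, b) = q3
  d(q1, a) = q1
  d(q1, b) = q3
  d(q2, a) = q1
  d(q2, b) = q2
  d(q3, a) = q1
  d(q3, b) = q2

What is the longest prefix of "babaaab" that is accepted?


Run the DFA, marking each prefix where the state is accepting:
  "" -> q0 [accept]
  "b" -> q3 [reject]
  "ba" -> q1 [reject]
  "bab" -> q3 [reject]
  "baba" -> q1 [reject]
  "babaa" -> q1 [reject]
  "babaaa" -> q1 [reject]
  "babaaab" -> q3 [reject]

""


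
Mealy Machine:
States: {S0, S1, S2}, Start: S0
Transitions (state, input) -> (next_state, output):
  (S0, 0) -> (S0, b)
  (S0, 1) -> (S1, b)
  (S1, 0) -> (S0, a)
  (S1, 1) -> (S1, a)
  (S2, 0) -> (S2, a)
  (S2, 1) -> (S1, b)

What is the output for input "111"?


Step-by-step:
  (S0, 1) -> (S1, b)
  (S1, 1) -> (S1, a)
  (S1, 1) -> (S1, a)

"baa"


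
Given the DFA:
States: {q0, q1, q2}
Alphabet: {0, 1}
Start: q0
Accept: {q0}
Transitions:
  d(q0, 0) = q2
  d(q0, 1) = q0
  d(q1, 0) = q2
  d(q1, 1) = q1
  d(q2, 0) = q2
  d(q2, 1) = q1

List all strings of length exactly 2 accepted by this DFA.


All strings of length 2: 4 total
Accepted: 1

"11"


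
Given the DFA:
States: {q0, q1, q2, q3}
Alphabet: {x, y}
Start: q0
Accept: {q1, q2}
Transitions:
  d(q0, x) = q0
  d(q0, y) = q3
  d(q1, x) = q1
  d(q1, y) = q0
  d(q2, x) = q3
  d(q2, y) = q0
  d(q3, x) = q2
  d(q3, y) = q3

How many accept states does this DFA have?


Accept states listed: {q1, q2}
Counting: q1(1) q2(2)

2


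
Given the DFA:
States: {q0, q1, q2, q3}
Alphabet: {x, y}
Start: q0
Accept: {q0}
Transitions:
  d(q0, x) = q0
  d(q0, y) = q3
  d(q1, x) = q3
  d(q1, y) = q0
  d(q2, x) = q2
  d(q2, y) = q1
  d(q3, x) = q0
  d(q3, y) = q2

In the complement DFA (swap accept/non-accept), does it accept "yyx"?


Trace: q0 -> q3 -> q2 -> q2
Final: q2
Original accept: {q0}
Complement: q2 is not in original accept

Yes, complement accepts (original rejects)


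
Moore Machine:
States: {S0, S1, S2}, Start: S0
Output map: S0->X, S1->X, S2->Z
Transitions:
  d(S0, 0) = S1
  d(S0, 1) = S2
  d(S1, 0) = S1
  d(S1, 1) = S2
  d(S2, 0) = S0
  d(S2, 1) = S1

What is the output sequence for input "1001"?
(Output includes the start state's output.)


Start: S0 (output X)
  --1--> S2 (output Z)
  --0--> S0 (output X)
  --0--> S1 (output X)
  --1--> S2 (output Z)

"XZXXZ"


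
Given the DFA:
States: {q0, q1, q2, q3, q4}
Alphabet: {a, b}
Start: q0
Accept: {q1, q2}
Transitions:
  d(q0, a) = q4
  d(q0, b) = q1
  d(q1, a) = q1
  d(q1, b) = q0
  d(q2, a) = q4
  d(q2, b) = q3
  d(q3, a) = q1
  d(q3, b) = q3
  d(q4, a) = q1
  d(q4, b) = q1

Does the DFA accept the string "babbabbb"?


Trace: q0 -> q1 -> q1 -> q0 -> q1 -> q1 -> q0 -> q1 -> q0
Final state: q0
Accept states: {q1, q2}

No, rejected (final state q0 is not an accept state)


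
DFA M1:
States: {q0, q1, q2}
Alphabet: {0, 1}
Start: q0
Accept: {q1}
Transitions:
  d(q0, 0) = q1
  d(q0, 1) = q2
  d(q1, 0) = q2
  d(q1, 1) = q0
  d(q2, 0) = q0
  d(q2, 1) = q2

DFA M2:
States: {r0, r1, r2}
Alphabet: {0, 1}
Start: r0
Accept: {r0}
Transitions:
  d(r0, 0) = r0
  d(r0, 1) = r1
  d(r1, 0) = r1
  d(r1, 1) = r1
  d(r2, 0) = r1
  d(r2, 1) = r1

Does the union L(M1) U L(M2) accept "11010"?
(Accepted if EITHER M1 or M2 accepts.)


M1: final=q0 accepted=False
M2: final=r1 accepted=False

No, union rejects (neither accepts)


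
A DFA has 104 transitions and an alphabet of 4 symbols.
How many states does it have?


Each state has exactly one transition per symbol.
states = transitions / |alphabet| = 104 / 4 = 26

26


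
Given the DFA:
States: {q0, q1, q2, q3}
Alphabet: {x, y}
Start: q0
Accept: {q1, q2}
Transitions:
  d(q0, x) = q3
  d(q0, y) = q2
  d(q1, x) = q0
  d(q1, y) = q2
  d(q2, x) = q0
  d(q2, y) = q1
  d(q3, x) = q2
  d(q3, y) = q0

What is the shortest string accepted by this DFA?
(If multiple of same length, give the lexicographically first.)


BFS by string length (lex-first path to each state shown):
  len 0: q0<-""
  len 1: q2<-"y", q3<-"x"
Found accept state at length 1.

"y"


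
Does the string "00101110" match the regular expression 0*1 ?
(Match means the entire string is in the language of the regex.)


|string| = 8; first = '0'; last = '0'

No, "00101110" does not match 0*1


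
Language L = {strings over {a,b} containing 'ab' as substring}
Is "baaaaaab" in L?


'ab' occurs at index 6

Yes, "baaaaaab" is in L


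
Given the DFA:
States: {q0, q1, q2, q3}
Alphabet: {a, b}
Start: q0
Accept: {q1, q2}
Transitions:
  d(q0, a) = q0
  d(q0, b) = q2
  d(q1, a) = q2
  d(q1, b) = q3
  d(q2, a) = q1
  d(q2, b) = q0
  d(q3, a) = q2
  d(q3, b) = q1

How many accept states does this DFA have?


Accept states listed: {q1, q2}
Counting: q1(1) q2(2)

2


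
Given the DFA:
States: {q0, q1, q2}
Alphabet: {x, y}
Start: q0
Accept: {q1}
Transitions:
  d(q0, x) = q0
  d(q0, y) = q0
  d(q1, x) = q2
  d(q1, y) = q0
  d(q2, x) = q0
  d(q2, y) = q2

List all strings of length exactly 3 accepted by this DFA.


All strings of length 3: 8 total
Accepted: 0

None


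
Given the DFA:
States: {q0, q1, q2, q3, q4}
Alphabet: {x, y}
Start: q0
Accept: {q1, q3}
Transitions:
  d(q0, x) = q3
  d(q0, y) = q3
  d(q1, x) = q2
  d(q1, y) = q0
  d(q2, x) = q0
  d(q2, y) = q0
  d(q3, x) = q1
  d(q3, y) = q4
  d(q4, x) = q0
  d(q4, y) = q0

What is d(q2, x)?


Looking up transition d(q2, x)

q0


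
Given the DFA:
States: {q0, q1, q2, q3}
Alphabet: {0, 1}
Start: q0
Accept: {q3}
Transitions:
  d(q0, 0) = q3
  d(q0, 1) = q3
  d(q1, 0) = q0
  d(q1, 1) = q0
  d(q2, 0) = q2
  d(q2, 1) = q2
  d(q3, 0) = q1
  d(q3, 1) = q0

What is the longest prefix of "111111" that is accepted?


Run the DFA, marking each prefix where the state is accepting:
  "" -> q0 [reject]
  "1" -> q3 [accept]
  "11" -> q0 [reject]
  "111" -> q3 [accept]
  "1111" -> q0 [reject]
  "11111" -> q3 [accept]
  "111111" -> q0 [reject]

"11111"


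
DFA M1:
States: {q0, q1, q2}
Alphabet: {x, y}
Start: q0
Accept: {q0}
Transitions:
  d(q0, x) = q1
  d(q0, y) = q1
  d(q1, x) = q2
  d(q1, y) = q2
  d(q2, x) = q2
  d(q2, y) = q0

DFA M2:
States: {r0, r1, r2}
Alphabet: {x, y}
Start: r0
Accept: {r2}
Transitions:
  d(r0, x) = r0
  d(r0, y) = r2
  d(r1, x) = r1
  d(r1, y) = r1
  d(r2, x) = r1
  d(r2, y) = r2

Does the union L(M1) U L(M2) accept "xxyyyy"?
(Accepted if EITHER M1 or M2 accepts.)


M1: final=q0 accepted=True
M2: final=r2 accepted=True

Yes, union accepts


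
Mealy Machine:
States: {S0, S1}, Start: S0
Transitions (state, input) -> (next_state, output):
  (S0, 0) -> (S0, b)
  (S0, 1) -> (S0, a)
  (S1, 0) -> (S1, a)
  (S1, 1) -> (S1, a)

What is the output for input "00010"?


Step-by-step:
  (S0, 0) -> (S0, b)
  (S0, 0) -> (S0, b)
  (S0, 0) -> (S0, b)
  (S0, 1) -> (S0, a)
  (S0, 0) -> (S0, b)

"bbbab"


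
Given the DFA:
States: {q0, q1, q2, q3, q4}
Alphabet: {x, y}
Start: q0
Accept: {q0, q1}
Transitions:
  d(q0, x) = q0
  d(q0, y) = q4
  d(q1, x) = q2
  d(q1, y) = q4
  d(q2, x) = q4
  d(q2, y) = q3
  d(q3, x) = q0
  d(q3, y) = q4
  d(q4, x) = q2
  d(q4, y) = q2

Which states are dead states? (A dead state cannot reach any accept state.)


Forward reachability from each state:
  q0 -> reaches accept state q0 (live)
  q1 -> reaches accept state q0 (live)
  q2 -> reaches accept state q0 (live)
  q3 -> reaches accept state q0 (live)
  q4 -> reaches accept state q0 (live)

None (all states can reach an accept state)


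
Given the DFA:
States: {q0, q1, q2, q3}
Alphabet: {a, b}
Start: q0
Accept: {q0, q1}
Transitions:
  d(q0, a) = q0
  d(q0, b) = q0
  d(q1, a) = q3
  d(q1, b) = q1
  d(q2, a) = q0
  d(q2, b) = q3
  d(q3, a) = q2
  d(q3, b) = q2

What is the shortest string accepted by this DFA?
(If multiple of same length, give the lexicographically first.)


BFS by string length (lex-first path to each state shown):
  len 0: q0<-""
Found accept state at length 0.

"" (empty string)


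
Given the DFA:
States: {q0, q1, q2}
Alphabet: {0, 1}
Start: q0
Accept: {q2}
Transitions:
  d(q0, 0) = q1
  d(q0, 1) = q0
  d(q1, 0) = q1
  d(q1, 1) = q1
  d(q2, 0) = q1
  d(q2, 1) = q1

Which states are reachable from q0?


BFS from q0:
  layer 0: {q0}
  layer 1: {q1}

{q0, q1}


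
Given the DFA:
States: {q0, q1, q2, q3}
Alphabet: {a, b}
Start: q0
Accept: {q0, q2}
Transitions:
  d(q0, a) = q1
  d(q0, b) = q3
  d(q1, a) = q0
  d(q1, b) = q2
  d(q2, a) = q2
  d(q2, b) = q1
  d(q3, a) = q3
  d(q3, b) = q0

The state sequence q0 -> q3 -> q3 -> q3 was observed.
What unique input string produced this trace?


Trace back each transition to find the symbol:
  q0 --[b]--> q3
  q3 --[a]--> q3
  q3 --[a]--> q3

"baa"


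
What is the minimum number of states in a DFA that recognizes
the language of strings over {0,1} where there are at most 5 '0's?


States: count = 0, 1, ..., 5 (all accepting; 6 states), plus a dead state for count > 5.
Total: 6 + 1 = 7.

7


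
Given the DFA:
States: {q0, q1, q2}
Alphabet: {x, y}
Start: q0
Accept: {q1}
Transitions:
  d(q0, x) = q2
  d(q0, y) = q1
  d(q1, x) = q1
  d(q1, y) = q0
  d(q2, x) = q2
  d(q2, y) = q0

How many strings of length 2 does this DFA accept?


Enumerating all length-2 strings:
  "xx" -> q2 [reject]
  "xy" -> q0 [reject]
  "yx" -> q1 [accept]
  "yy" -> q0 [reject]

1 out of 4


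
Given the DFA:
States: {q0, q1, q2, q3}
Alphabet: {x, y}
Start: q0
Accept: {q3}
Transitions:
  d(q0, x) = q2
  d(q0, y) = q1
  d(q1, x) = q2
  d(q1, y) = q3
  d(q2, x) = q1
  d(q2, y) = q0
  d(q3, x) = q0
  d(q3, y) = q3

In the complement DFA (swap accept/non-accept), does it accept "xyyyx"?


Trace: q0 -> q2 -> q0 -> q1 -> q3 -> q0
Final: q0
Original accept: {q3}
Complement: q0 is not in original accept

Yes, complement accepts (original rejects)


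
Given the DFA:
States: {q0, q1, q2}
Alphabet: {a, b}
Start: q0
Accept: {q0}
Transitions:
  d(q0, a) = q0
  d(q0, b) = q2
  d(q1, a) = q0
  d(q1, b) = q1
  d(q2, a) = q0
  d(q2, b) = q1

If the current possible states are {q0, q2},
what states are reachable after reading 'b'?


Apply transition on 'b' from each current state:
  d(q0, b) = q2
  d(q2, b) = q1

{q1, q2}


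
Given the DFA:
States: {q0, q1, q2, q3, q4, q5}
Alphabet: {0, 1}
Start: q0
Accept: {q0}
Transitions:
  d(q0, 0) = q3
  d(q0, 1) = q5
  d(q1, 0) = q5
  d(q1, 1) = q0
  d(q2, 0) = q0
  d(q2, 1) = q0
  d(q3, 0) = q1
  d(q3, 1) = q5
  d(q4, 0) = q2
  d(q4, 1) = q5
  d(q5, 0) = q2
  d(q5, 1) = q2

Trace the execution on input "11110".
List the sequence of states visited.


Input: 11110
d(q0, 1) = q5
d(q5, 1) = q2
d(q2, 1) = q0
d(q0, 1) = q5
d(q5, 0) = q2


q0 -> q5 -> q2 -> q0 -> q5 -> q2


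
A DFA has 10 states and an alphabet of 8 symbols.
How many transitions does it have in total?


Each state has exactly one transition per symbol.
10 * 8 = 80

80


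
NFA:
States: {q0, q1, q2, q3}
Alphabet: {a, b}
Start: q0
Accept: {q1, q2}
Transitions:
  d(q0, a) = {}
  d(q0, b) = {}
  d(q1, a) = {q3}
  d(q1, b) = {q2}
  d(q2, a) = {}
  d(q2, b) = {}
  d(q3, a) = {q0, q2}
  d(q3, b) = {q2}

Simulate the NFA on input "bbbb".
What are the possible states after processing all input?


Start: {q0}
  --b--> {}
  --b--> {}
  --b--> {}
  --b--> {}

{} (empty set, no valid transitions)


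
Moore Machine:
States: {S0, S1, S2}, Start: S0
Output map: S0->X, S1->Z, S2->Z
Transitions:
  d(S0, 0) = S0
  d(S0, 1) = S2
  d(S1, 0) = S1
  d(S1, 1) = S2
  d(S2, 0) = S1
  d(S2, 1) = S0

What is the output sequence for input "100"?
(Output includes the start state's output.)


Start: S0 (output X)
  --1--> S2 (output Z)
  --0--> S1 (output Z)
  --0--> S1 (output Z)

"XZZZ"


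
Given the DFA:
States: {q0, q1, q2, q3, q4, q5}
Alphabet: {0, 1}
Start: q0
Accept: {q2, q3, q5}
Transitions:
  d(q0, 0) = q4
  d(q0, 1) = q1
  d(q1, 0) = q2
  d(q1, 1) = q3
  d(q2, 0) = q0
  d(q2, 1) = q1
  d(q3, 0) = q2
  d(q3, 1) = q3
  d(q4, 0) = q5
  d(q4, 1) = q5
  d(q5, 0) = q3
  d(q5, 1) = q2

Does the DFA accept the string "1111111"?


Trace: q0 -> q1 -> q3 -> q3 -> q3 -> q3 -> q3 -> q3
Final state: q3
Accept states: {q2, q3, q5}

Yes, accepted (final state q3 is an accept state)


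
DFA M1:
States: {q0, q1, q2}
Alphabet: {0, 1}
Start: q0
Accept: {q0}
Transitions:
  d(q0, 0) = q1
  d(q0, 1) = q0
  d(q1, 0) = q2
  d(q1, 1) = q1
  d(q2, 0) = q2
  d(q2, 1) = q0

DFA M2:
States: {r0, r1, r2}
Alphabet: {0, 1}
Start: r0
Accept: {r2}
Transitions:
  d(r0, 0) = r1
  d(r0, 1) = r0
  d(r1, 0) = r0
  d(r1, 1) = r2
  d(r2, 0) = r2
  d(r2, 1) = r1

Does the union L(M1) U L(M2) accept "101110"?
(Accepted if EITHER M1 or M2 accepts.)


M1: final=q2 accepted=False
M2: final=r2 accepted=True

Yes, union accepts


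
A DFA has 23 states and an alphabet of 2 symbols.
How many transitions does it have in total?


Each state has exactly one transition per symbol.
23 * 2 = 46

46


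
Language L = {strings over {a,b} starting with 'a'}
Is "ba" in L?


first symbol = 'b'

No, "ba" is not in L


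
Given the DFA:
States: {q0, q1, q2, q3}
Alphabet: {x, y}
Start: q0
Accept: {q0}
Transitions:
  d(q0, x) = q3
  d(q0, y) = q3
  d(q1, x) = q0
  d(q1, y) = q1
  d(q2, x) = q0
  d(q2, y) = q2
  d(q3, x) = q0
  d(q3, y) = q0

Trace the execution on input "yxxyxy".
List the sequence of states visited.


Input: yxxyxy
d(q0, y) = q3
d(q3, x) = q0
d(q0, x) = q3
d(q3, y) = q0
d(q0, x) = q3
d(q3, y) = q0


q0 -> q3 -> q0 -> q3 -> q0 -> q3 -> q0


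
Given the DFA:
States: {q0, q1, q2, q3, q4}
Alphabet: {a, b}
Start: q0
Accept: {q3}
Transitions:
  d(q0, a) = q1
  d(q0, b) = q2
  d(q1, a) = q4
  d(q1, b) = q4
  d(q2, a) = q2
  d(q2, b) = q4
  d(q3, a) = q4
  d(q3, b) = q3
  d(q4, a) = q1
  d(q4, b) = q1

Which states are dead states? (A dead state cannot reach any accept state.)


Forward reachability from each state:
  q0 -> reaches {q0, q1, q2, q4}, no accept state (dead)
  q1 -> reaches {q1, q4}, no accept state (dead)
  q2 -> reaches {q1, q2, q4}, no accept state (dead)
  q3 -> reaches accept state q3 (live)
  q4 -> reaches {q1, q4}, no accept state (dead)

{q0, q1, q2, q4}


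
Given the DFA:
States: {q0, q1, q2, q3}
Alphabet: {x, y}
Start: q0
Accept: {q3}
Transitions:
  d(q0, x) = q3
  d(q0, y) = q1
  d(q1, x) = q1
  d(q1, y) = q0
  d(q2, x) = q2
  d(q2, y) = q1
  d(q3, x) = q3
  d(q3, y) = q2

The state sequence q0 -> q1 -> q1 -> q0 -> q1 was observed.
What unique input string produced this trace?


Trace back each transition to find the symbol:
  q0 --[y]--> q1
  q1 --[x]--> q1
  q1 --[y]--> q0
  q0 --[y]--> q1

"yxyy"
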